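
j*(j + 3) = j^2 + 3*j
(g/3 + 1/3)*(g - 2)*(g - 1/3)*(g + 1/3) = g^4/3 - g^3/3 - 19*g^2/27 + g/27 + 2/27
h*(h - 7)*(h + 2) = h^3 - 5*h^2 - 14*h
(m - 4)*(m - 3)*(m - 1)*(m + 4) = m^4 - 4*m^3 - 13*m^2 + 64*m - 48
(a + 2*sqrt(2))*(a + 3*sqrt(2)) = a^2 + 5*sqrt(2)*a + 12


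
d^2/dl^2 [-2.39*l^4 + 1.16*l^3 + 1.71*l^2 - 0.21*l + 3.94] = -28.68*l^2 + 6.96*l + 3.42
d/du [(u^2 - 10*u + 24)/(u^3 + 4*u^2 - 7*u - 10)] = (-u^4 + 20*u^3 - 39*u^2 - 212*u + 268)/(u^6 + 8*u^5 + 2*u^4 - 76*u^3 - 31*u^2 + 140*u + 100)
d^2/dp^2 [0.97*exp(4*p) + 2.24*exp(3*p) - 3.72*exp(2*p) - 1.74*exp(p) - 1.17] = (15.52*exp(3*p) + 20.16*exp(2*p) - 14.88*exp(p) - 1.74)*exp(p)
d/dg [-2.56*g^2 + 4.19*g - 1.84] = 4.19 - 5.12*g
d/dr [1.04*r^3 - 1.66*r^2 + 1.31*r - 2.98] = 3.12*r^2 - 3.32*r + 1.31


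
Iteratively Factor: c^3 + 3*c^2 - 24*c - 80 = (c + 4)*(c^2 - c - 20) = (c - 5)*(c + 4)*(c + 4)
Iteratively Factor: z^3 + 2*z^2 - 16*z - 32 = (z + 2)*(z^2 - 16) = (z + 2)*(z + 4)*(z - 4)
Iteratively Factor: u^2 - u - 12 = (u - 4)*(u + 3)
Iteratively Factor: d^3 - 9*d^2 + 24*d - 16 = (d - 1)*(d^2 - 8*d + 16) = (d - 4)*(d - 1)*(d - 4)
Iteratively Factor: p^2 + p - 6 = (p + 3)*(p - 2)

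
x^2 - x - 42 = (x - 7)*(x + 6)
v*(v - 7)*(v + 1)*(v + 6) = v^4 - 43*v^2 - 42*v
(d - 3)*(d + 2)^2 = d^3 + d^2 - 8*d - 12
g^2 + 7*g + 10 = (g + 2)*(g + 5)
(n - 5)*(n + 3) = n^2 - 2*n - 15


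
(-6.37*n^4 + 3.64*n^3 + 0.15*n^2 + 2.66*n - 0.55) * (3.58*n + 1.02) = -22.8046*n^5 + 6.5338*n^4 + 4.2498*n^3 + 9.6758*n^2 + 0.7442*n - 0.561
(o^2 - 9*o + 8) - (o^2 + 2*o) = 8 - 11*o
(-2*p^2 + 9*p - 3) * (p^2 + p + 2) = -2*p^4 + 7*p^3 + 2*p^2 + 15*p - 6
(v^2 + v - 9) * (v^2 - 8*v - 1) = v^4 - 7*v^3 - 18*v^2 + 71*v + 9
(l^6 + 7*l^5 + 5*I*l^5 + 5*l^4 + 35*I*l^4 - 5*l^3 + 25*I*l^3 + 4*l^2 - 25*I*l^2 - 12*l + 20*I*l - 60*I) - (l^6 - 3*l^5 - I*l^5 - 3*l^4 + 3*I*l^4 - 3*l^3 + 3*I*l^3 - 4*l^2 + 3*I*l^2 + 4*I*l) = 10*l^5 + 6*I*l^5 + 8*l^4 + 32*I*l^4 - 2*l^3 + 22*I*l^3 + 8*l^2 - 28*I*l^2 - 12*l + 16*I*l - 60*I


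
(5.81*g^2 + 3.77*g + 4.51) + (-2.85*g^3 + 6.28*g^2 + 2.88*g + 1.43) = -2.85*g^3 + 12.09*g^2 + 6.65*g + 5.94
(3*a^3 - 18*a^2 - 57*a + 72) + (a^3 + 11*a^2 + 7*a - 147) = 4*a^3 - 7*a^2 - 50*a - 75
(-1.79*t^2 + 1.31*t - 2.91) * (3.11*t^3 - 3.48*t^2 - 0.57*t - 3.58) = -5.5669*t^5 + 10.3033*t^4 - 12.5886*t^3 + 15.7883*t^2 - 3.0311*t + 10.4178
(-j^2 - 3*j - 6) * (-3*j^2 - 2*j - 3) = 3*j^4 + 11*j^3 + 27*j^2 + 21*j + 18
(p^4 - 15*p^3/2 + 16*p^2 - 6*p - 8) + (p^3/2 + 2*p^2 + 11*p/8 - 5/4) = p^4 - 7*p^3 + 18*p^2 - 37*p/8 - 37/4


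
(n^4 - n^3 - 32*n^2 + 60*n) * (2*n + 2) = 2*n^5 - 66*n^3 + 56*n^2 + 120*n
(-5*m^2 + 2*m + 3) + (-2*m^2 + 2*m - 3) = -7*m^2 + 4*m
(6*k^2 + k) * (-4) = -24*k^2 - 4*k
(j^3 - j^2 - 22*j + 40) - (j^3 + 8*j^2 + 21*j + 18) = -9*j^2 - 43*j + 22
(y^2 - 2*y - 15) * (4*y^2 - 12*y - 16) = 4*y^4 - 20*y^3 - 52*y^2 + 212*y + 240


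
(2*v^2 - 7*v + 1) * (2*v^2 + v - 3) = 4*v^4 - 12*v^3 - 11*v^2 + 22*v - 3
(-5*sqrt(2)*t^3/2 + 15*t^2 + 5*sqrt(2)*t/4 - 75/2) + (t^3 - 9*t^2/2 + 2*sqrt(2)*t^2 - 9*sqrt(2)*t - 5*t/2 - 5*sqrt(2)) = -5*sqrt(2)*t^3/2 + t^3 + 2*sqrt(2)*t^2 + 21*t^2/2 - 31*sqrt(2)*t/4 - 5*t/2 - 75/2 - 5*sqrt(2)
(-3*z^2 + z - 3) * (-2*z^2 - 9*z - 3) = 6*z^4 + 25*z^3 + 6*z^2 + 24*z + 9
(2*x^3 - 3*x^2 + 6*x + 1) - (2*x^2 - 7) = 2*x^3 - 5*x^2 + 6*x + 8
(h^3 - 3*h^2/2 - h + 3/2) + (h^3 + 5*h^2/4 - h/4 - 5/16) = 2*h^3 - h^2/4 - 5*h/4 + 19/16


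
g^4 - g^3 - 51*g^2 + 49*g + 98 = (g - 7)*(g - 2)*(g + 1)*(g + 7)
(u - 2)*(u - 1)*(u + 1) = u^3 - 2*u^2 - u + 2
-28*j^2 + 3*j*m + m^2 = (-4*j + m)*(7*j + m)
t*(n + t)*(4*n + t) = 4*n^2*t + 5*n*t^2 + t^3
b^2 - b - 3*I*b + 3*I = (b - 1)*(b - 3*I)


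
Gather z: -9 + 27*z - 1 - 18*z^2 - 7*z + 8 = -18*z^2 + 20*z - 2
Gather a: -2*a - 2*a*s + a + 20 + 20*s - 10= a*(-2*s - 1) + 20*s + 10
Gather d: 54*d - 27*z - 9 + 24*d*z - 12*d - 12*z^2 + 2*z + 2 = d*(24*z + 42) - 12*z^2 - 25*z - 7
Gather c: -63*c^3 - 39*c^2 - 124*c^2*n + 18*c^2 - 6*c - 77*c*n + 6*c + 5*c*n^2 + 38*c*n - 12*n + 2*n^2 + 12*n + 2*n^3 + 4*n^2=-63*c^3 + c^2*(-124*n - 21) + c*(5*n^2 - 39*n) + 2*n^3 + 6*n^2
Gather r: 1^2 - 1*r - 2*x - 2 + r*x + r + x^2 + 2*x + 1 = r*x + x^2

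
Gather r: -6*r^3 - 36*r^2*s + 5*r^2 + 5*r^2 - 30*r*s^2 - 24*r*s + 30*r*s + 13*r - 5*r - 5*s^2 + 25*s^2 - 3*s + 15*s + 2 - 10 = -6*r^3 + r^2*(10 - 36*s) + r*(-30*s^2 + 6*s + 8) + 20*s^2 + 12*s - 8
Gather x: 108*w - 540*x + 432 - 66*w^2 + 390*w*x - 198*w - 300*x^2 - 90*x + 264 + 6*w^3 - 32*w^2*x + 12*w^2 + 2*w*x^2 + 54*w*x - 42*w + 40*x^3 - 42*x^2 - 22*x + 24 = 6*w^3 - 54*w^2 - 132*w + 40*x^3 + x^2*(2*w - 342) + x*(-32*w^2 + 444*w - 652) + 720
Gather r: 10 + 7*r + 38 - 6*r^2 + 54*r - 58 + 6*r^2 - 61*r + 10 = 0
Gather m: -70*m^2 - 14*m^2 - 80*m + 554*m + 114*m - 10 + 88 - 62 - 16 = -84*m^2 + 588*m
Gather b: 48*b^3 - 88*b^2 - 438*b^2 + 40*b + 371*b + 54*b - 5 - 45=48*b^3 - 526*b^2 + 465*b - 50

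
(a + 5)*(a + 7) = a^2 + 12*a + 35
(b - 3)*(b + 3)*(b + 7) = b^3 + 7*b^2 - 9*b - 63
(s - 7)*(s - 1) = s^2 - 8*s + 7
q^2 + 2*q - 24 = (q - 4)*(q + 6)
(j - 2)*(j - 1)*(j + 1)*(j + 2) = j^4 - 5*j^2 + 4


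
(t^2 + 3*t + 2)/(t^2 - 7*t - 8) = (t + 2)/(t - 8)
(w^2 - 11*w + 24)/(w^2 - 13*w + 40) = (w - 3)/(w - 5)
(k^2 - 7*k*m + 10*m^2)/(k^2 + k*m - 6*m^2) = (k - 5*m)/(k + 3*m)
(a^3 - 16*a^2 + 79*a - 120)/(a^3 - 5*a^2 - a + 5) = (a^2 - 11*a + 24)/(a^2 - 1)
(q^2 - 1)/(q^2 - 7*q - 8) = (q - 1)/(q - 8)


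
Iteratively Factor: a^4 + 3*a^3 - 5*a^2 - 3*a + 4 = (a + 4)*(a^3 - a^2 - a + 1) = (a - 1)*(a + 4)*(a^2 - 1) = (a - 1)^2*(a + 4)*(a + 1)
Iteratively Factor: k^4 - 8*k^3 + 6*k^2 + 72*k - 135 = (k - 5)*(k^3 - 3*k^2 - 9*k + 27) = (k - 5)*(k + 3)*(k^2 - 6*k + 9) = (k - 5)*(k - 3)*(k + 3)*(k - 3)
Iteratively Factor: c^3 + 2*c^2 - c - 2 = (c + 1)*(c^2 + c - 2) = (c + 1)*(c + 2)*(c - 1)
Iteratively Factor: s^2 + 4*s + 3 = (s + 3)*(s + 1)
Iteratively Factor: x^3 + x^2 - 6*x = (x)*(x^2 + x - 6) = x*(x + 3)*(x - 2)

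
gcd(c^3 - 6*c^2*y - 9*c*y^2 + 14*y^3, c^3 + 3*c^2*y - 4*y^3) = -c^2 - c*y + 2*y^2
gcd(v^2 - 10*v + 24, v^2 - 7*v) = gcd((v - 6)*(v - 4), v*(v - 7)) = 1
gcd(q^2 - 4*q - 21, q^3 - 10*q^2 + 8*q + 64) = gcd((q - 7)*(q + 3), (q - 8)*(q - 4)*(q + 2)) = 1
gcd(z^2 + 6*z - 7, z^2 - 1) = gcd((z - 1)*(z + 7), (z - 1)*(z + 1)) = z - 1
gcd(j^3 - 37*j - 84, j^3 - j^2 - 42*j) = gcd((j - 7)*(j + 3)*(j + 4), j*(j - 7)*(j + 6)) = j - 7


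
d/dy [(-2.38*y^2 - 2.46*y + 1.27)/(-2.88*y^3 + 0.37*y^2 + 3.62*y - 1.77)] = (-6.8544*y^4 - 14.1696*y^3 + 3.2674*y^2 + 7.4854*y - 0.243200000000001)/(8.2944*y^6 - 2.1312*y^5 - 20.7143*y^4 + 12.874*y^3 + 11.7946*y^2 - 12.8148*y + 3.1329)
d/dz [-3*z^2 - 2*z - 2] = -6*z - 2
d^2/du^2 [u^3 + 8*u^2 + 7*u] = 6*u + 16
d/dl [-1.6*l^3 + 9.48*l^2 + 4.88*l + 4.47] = -4.8*l^2 + 18.96*l + 4.88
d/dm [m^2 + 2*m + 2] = 2*m + 2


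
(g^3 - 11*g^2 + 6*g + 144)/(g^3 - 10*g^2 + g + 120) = (g - 6)/(g - 5)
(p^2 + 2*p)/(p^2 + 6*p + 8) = p/(p + 4)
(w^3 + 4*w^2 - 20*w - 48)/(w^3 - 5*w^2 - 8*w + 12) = (w^2 + 2*w - 24)/(w^2 - 7*w + 6)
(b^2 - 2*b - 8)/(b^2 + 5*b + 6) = (b - 4)/(b + 3)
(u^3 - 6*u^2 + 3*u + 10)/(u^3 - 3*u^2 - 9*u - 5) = (u - 2)/(u + 1)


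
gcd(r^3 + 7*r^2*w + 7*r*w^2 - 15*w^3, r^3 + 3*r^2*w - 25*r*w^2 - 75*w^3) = r^2 + 8*r*w + 15*w^2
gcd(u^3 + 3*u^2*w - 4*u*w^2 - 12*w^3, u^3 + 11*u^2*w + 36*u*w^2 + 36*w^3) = u^2 + 5*u*w + 6*w^2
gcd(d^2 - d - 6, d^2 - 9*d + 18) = d - 3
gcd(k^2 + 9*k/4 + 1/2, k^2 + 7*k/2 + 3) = k + 2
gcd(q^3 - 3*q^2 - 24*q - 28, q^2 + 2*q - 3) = 1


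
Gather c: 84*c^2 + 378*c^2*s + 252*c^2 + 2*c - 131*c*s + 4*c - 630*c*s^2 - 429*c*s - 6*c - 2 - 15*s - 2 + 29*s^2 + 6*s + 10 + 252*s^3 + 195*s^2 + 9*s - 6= c^2*(378*s + 336) + c*(-630*s^2 - 560*s) + 252*s^3 + 224*s^2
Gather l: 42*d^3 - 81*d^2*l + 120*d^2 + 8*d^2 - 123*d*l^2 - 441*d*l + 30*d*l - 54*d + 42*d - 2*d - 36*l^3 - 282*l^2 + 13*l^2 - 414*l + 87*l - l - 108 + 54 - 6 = 42*d^3 + 128*d^2 - 14*d - 36*l^3 + l^2*(-123*d - 269) + l*(-81*d^2 - 411*d - 328) - 60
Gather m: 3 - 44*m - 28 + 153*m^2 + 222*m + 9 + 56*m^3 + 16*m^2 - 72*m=56*m^3 + 169*m^2 + 106*m - 16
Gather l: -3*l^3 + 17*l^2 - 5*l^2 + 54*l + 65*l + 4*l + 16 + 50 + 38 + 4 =-3*l^3 + 12*l^2 + 123*l + 108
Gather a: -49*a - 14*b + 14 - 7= -49*a - 14*b + 7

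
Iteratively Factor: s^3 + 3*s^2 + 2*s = (s)*(s^2 + 3*s + 2) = s*(s + 2)*(s + 1)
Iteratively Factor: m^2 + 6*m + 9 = (m + 3)*(m + 3)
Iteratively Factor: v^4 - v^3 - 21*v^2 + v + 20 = (v - 1)*(v^3 - 21*v - 20) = (v - 1)*(v + 1)*(v^2 - v - 20) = (v - 5)*(v - 1)*(v + 1)*(v + 4)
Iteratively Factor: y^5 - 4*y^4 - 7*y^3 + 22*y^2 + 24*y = (y - 4)*(y^4 - 7*y^2 - 6*y) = (y - 4)*(y + 1)*(y^3 - y^2 - 6*y) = y*(y - 4)*(y + 1)*(y^2 - y - 6) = y*(y - 4)*(y + 1)*(y + 2)*(y - 3)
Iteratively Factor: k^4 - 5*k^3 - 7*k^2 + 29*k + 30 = (k - 5)*(k^3 - 7*k - 6) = (k - 5)*(k - 3)*(k^2 + 3*k + 2) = (k - 5)*(k - 3)*(k + 1)*(k + 2)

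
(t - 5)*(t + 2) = t^2 - 3*t - 10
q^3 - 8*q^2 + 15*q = q*(q - 5)*(q - 3)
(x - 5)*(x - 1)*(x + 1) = x^3 - 5*x^2 - x + 5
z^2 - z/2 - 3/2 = (z - 3/2)*(z + 1)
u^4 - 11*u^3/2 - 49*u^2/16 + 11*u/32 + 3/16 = (u - 6)*(u - 1/4)*(u + 1/4)*(u + 1/2)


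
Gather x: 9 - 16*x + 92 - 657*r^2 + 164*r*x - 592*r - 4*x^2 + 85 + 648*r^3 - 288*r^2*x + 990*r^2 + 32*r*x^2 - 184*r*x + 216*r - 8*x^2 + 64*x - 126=648*r^3 + 333*r^2 - 376*r + x^2*(32*r - 12) + x*(-288*r^2 - 20*r + 48) + 60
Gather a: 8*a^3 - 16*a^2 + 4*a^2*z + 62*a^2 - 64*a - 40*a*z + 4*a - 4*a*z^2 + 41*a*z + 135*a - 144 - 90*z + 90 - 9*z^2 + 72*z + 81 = 8*a^3 + a^2*(4*z + 46) + a*(-4*z^2 + z + 75) - 9*z^2 - 18*z + 27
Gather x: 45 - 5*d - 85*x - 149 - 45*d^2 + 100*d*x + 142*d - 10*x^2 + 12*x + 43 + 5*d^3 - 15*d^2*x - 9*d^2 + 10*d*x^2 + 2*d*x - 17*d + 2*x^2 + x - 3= 5*d^3 - 54*d^2 + 120*d + x^2*(10*d - 8) + x*(-15*d^2 + 102*d - 72) - 64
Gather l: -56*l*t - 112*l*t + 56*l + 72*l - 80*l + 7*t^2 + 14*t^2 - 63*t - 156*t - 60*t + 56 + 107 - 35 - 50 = l*(48 - 168*t) + 21*t^2 - 279*t + 78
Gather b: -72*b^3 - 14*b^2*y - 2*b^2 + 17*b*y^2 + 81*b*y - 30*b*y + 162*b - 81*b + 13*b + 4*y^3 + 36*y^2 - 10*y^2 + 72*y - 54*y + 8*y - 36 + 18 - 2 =-72*b^3 + b^2*(-14*y - 2) + b*(17*y^2 + 51*y + 94) + 4*y^3 + 26*y^2 + 26*y - 20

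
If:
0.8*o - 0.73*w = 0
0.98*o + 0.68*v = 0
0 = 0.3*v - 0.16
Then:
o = -0.37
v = 0.53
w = -0.41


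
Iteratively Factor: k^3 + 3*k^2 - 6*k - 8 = (k - 2)*(k^2 + 5*k + 4) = (k - 2)*(k + 1)*(k + 4)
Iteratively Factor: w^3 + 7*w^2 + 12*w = (w)*(w^2 + 7*w + 12) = w*(w + 3)*(w + 4)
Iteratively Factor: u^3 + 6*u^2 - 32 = (u + 4)*(u^2 + 2*u - 8) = (u + 4)^2*(u - 2)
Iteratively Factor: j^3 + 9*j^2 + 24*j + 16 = (j + 4)*(j^2 + 5*j + 4) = (j + 4)^2*(j + 1)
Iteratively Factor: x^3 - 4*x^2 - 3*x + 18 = (x - 3)*(x^2 - x - 6) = (x - 3)*(x + 2)*(x - 3)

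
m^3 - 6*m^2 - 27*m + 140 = (m - 7)*(m - 4)*(m + 5)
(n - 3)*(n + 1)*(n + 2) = n^3 - 7*n - 6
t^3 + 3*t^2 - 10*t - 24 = (t - 3)*(t + 2)*(t + 4)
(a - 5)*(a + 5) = a^2 - 25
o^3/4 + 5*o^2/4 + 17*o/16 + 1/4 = (o/4 + 1)*(o + 1/2)^2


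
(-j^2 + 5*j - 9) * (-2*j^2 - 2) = 2*j^4 - 10*j^3 + 20*j^2 - 10*j + 18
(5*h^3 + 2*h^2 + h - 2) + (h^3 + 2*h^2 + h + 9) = 6*h^3 + 4*h^2 + 2*h + 7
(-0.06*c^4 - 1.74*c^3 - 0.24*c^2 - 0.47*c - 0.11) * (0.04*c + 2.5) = -0.0024*c^5 - 0.2196*c^4 - 4.3596*c^3 - 0.6188*c^2 - 1.1794*c - 0.275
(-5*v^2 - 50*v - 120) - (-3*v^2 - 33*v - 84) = -2*v^2 - 17*v - 36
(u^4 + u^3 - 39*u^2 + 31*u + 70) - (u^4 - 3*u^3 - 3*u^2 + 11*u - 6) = 4*u^3 - 36*u^2 + 20*u + 76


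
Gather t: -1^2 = -1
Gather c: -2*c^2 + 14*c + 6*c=-2*c^2 + 20*c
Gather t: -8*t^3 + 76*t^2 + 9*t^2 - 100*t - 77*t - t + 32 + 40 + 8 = -8*t^3 + 85*t^2 - 178*t + 80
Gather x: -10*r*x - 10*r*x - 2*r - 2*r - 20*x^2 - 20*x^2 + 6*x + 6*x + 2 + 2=-4*r - 40*x^2 + x*(12 - 20*r) + 4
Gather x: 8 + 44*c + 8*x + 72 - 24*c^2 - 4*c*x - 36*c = -24*c^2 + 8*c + x*(8 - 4*c) + 80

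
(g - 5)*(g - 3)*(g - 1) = g^3 - 9*g^2 + 23*g - 15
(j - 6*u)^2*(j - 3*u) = j^3 - 15*j^2*u + 72*j*u^2 - 108*u^3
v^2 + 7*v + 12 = (v + 3)*(v + 4)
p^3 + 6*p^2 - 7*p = p*(p - 1)*(p + 7)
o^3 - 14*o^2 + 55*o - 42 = (o - 7)*(o - 6)*(o - 1)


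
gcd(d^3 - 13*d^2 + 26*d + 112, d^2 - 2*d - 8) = d + 2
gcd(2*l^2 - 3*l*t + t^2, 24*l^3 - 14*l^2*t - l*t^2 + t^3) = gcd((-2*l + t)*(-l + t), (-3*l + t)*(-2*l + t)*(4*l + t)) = -2*l + t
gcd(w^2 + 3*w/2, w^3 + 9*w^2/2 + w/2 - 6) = w + 3/2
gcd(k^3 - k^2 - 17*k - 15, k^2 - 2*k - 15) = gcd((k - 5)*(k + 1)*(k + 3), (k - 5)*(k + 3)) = k^2 - 2*k - 15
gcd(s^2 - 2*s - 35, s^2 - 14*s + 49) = s - 7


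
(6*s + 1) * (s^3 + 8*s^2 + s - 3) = 6*s^4 + 49*s^3 + 14*s^2 - 17*s - 3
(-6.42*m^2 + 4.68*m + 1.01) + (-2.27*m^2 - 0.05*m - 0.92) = -8.69*m^2 + 4.63*m + 0.09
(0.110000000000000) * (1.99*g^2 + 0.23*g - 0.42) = 0.2189*g^2 + 0.0253*g - 0.0462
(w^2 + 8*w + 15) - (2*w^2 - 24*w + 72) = -w^2 + 32*w - 57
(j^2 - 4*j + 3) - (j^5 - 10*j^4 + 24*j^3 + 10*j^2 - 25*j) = -j^5 + 10*j^4 - 24*j^3 - 9*j^2 + 21*j + 3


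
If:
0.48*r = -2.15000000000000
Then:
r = -4.48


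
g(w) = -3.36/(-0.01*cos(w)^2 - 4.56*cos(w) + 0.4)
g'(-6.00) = 0.27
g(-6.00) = 0.84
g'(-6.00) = 0.27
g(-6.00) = 0.84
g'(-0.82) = -1.52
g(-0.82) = 1.24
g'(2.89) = 0.16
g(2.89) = -0.70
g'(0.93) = 2.27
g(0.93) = 1.44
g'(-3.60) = 0.34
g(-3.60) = -0.75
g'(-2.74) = -0.28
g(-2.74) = -0.73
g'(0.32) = 0.31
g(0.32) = 0.85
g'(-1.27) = -16.17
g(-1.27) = 3.53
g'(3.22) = -0.05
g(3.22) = -0.68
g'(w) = -3.36*(-0.02*sin(w)*cos(w) - 4.56*sin(w))/(-0.01*cos(w)^2 - 4.56*cos(w) + 0.4)^2 = (0.0672*cos(w) + 15.3216)*sin(w)/(0.01*cos(w)^2 + 4.56*cos(w) - 0.4)^2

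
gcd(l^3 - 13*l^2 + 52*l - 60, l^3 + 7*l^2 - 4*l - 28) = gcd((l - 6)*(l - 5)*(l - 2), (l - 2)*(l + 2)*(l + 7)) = l - 2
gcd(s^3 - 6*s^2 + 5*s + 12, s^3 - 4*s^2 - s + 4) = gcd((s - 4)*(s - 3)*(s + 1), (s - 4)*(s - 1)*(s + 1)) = s^2 - 3*s - 4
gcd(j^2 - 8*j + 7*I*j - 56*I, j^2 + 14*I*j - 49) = j + 7*I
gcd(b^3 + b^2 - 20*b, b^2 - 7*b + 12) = b - 4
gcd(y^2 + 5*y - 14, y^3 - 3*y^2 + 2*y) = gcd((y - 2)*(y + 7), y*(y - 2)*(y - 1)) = y - 2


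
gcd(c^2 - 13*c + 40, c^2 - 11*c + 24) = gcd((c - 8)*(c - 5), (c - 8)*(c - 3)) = c - 8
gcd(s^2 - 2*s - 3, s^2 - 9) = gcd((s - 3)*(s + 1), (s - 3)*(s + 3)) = s - 3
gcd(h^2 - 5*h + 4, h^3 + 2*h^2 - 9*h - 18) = 1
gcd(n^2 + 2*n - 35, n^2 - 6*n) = 1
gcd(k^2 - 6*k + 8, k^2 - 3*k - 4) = k - 4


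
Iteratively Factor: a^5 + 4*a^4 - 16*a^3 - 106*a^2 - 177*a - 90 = (a - 5)*(a^4 + 9*a^3 + 29*a^2 + 39*a + 18) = (a - 5)*(a + 3)*(a^3 + 6*a^2 + 11*a + 6) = (a - 5)*(a + 3)^2*(a^2 + 3*a + 2) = (a - 5)*(a + 1)*(a + 3)^2*(a + 2)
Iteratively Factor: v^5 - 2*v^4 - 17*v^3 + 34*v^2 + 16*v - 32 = (v - 4)*(v^4 + 2*v^3 - 9*v^2 - 2*v + 8) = (v - 4)*(v + 1)*(v^3 + v^2 - 10*v + 8) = (v - 4)*(v + 1)*(v + 4)*(v^2 - 3*v + 2) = (v - 4)*(v - 1)*(v + 1)*(v + 4)*(v - 2)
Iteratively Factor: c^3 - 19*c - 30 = (c + 2)*(c^2 - 2*c - 15) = (c + 2)*(c + 3)*(c - 5)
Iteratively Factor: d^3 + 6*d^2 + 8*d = (d + 2)*(d^2 + 4*d) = (d + 2)*(d + 4)*(d)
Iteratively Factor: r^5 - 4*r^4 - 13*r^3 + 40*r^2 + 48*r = (r)*(r^4 - 4*r^3 - 13*r^2 + 40*r + 48) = r*(r + 3)*(r^3 - 7*r^2 + 8*r + 16) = r*(r + 1)*(r + 3)*(r^2 - 8*r + 16) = r*(r - 4)*(r + 1)*(r + 3)*(r - 4)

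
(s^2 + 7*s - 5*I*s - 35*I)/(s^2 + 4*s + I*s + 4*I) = (s^2 + s*(7 - 5*I) - 35*I)/(s^2 + s*(4 + I) + 4*I)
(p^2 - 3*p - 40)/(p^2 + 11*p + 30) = (p - 8)/(p + 6)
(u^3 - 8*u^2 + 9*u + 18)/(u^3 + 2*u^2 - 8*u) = (u^3 - 8*u^2 + 9*u + 18)/(u*(u^2 + 2*u - 8))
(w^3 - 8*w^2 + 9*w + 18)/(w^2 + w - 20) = (w^3 - 8*w^2 + 9*w + 18)/(w^2 + w - 20)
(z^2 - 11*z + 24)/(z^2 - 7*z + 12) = (z - 8)/(z - 4)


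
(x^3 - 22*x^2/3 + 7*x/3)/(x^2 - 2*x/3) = (3*x^2 - 22*x + 7)/(3*x - 2)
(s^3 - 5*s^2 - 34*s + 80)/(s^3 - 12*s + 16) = (s^2 - 3*s - 40)/(s^2 + 2*s - 8)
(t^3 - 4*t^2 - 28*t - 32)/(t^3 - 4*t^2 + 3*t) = (t^3 - 4*t^2 - 28*t - 32)/(t*(t^2 - 4*t + 3))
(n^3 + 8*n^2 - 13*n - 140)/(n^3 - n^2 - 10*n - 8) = (n^2 + 12*n + 35)/(n^2 + 3*n + 2)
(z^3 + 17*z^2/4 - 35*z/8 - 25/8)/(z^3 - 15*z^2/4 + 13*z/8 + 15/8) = (z + 5)/(z - 3)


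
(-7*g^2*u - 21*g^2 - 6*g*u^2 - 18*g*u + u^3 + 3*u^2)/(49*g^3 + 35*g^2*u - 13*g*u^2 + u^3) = (u + 3)/(-7*g + u)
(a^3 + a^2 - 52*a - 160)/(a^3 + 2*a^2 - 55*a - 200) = (a + 4)/(a + 5)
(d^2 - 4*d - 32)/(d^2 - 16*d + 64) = (d + 4)/(d - 8)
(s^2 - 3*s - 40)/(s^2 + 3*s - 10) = (s - 8)/(s - 2)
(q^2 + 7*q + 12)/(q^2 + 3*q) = (q + 4)/q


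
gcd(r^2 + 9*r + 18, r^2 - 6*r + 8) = 1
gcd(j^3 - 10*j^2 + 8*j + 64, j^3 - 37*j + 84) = j - 4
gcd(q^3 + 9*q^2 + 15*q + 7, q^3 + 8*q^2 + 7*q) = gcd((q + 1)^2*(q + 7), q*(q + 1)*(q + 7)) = q^2 + 8*q + 7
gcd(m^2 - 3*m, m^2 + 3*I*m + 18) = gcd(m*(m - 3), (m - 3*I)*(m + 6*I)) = 1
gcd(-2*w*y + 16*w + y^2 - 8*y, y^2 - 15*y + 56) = y - 8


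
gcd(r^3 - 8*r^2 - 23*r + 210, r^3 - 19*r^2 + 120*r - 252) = r^2 - 13*r + 42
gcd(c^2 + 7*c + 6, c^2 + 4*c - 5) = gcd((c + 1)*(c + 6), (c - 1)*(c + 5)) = 1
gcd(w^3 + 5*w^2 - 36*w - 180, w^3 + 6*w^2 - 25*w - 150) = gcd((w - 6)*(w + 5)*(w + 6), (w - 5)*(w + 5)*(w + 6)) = w^2 + 11*w + 30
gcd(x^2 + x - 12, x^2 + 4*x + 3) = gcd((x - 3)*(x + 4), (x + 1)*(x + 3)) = 1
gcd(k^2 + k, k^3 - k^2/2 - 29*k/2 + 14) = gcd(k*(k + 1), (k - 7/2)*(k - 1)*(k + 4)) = 1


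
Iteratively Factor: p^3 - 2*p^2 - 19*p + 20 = (p - 1)*(p^2 - p - 20) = (p - 5)*(p - 1)*(p + 4)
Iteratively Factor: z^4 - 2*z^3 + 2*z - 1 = (z - 1)*(z^3 - z^2 - z + 1) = (z - 1)^2*(z^2 - 1) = (z - 1)^2*(z + 1)*(z - 1)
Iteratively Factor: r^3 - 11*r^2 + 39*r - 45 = (r - 5)*(r^2 - 6*r + 9) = (r - 5)*(r - 3)*(r - 3)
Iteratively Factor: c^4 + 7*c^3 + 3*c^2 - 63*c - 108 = (c + 3)*(c^3 + 4*c^2 - 9*c - 36) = (c - 3)*(c + 3)*(c^2 + 7*c + 12) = (c - 3)*(c + 3)*(c + 4)*(c + 3)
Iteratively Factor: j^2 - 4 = (j + 2)*(j - 2)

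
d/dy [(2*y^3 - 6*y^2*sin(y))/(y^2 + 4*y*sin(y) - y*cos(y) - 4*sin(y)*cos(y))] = 2*y*(-y*(y - 3*sin(y))*(y*sin(y) + 4*y*cos(y) + 2*y + 4*sin(y) - cos(y) - 4*cos(2*y)) + 3*(-y*cos(y) + y - 2*sin(y))*(y^2 + 4*y*sin(y) - y*cos(y) - 2*sin(2*y)))/((y + 4*sin(y))^2*(y - cos(y))^2)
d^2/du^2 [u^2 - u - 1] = 2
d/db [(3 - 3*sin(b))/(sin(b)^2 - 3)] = 3*(sin(b)^2 - 2*sin(b) + 3)*cos(b)/(sin(b)^2 - 3)^2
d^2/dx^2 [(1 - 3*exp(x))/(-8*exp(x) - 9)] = (315 - 280*exp(x))*exp(x)/(512*exp(3*x) + 1728*exp(2*x) + 1944*exp(x) + 729)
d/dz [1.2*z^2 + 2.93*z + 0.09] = 2.4*z + 2.93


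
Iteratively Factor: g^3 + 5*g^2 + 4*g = (g + 1)*(g^2 + 4*g) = g*(g + 1)*(g + 4)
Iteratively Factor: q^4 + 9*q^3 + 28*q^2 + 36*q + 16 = (q + 2)*(q^3 + 7*q^2 + 14*q + 8) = (q + 2)*(q + 4)*(q^2 + 3*q + 2) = (q + 2)^2*(q + 4)*(q + 1)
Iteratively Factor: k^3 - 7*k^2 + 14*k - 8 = (k - 4)*(k^2 - 3*k + 2) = (k - 4)*(k - 2)*(k - 1)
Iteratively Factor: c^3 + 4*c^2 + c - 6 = (c + 2)*(c^2 + 2*c - 3) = (c + 2)*(c + 3)*(c - 1)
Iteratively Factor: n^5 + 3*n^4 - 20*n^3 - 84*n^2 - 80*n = (n - 5)*(n^4 + 8*n^3 + 20*n^2 + 16*n) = (n - 5)*(n + 4)*(n^3 + 4*n^2 + 4*n) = (n - 5)*(n + 2)*(n + 4)*(n^2 + 2*n) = n*(n - 5)*(n + 2)*(n + 4)*(n + 2)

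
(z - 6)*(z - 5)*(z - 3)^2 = z^4 - 17*z^3 + 105*z^2 - 279*z + 270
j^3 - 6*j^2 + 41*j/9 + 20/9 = (j - 5)*(j - 4/3)*(j + 1/3)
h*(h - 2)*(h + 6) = h^3 + 4*h^2 - 12*h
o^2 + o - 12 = (o - 3)*(o + 4)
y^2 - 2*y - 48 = (y - 8)*(y + 6)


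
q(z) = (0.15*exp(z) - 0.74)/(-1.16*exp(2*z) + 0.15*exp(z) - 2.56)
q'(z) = (0.15*exp(z) - 0.74)*(2.32*exp(2*z) - 0.15*exp(z))/(-1.16*exp(2*z) + 0.15*exp(z) - 2.56)^2 + 0.15*exp(z)/(-1.16*exp(2*z) + 0.15*exp(z) - 2.56)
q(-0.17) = 0.19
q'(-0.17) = -0.13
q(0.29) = 0.12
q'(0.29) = -0.15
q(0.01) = 0.16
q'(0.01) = -0.14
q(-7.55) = 0.29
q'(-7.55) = -0.00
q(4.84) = -0.00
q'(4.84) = 0.00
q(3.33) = -0.00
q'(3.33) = 0.00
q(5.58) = -0.00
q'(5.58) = 0.00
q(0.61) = 0.07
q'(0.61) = -0.14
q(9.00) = 0.00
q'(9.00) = 0.00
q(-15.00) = 0.29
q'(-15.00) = 0.00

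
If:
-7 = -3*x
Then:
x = 7/3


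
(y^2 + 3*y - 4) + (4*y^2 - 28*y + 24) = 5*y^2 - 25*y + 20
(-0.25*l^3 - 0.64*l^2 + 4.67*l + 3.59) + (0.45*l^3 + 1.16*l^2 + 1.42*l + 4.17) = 0.2*l^3 + 0.52*l^2 + 6.09*l + 7.76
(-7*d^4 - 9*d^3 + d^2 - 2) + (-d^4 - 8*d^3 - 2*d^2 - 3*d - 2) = -8*d^4 - 17*d^3 - d^2 - 3*d - 4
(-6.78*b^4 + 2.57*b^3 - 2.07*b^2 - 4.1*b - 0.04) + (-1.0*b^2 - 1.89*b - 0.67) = -6.78*b^4 + 2.57*b^3 - 3.07*b^2 - 5.99*b - 0.71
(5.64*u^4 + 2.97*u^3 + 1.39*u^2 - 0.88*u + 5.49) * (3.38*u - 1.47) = 19.0632*u^5 + 1.7478*u^4 + 0.3323*u^3 - 5.0177*u^2 + 19.8498*u - 8.0703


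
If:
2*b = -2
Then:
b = -1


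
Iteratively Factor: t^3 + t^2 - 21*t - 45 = (t + 3)*(t^2 - 2*t - 15) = (t - 5)*(t + 3)*(t + 3)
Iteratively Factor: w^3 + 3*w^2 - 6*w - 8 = (w + 1)*(w^2 + 2*w - 8) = (w + 1)*(w + 4)*(w - 2)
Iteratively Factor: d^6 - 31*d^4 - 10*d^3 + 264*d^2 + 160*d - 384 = (d - 1)*(d^5 + d^4 - 30*d^3 - 40*d^2 + 224*d + 384) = (d - 1)*(d + 4)*(d^4 - 3*d^3 - 18*d^2 + 32*d + 96) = (d - 4)*(d - 1)*(d + 4)*(d^3 + d^2 - 14*d - 24) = (d - 4)^2*(d - 1)*(d + 4)*(d^2 + 5*d + 6) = (d - 4)^2*(d - 1)*(d + 3)*(d + 4)*(d + 2)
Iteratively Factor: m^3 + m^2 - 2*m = (m - 1)*(m^2 + 2*m) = m*(m - 1)*(m + 2)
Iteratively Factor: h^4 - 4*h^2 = (h - 2)*(h^3 + 2*h^2) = h*(h - 2)*(h^2 + 2*h) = h^2*(h - 2)*(h + 2)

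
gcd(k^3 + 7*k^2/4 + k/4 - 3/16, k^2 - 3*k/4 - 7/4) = 1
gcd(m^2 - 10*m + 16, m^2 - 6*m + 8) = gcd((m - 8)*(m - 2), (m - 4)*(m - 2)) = m - 2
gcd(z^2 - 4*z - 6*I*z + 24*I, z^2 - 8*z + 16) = z - 4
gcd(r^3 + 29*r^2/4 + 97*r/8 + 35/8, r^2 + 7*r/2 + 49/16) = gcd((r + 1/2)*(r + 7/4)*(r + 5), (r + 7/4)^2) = r + 7/4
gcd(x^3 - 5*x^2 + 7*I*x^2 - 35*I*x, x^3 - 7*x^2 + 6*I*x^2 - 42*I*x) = x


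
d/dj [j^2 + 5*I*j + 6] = 2*j + 5*I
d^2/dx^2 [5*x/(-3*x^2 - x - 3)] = 10*(-x*(6*x + 1)^2 + (9*x + 1)*(3*x^2 + x + 3))/(3*x^2 + x + 3)^3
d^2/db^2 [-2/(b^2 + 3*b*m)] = 4*(b*(b + 3*m) - (2*b + 3*m)^2)/(b^3*(b + 3*m)^3)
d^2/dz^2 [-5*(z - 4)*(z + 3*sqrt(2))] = -10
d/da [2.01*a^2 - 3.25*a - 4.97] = 4.02*a - 3.25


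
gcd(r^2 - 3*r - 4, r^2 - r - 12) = r - 4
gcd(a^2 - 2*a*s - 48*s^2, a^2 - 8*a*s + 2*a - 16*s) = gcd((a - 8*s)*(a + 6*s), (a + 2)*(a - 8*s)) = -a + 8*s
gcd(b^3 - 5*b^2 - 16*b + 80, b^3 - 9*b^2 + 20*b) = b^2 - 9*b + 20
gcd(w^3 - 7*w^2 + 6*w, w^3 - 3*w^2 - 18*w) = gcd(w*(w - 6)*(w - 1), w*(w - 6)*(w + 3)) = w^2 - 6*w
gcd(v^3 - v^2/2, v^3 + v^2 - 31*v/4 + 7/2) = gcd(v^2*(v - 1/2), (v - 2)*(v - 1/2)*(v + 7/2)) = v - 1/2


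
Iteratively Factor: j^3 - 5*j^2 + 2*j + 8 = (j + 1)*(j^2 - 6*j + 8) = (j - 4)*(j + 1)*(j - 2)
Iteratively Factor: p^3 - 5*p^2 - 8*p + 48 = (p - 4)*(p^2 - p - 12) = (p - 4)^2*(p + 3)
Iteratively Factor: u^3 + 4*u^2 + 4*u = (u + 2)*(u^2 + 2*u) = u*(u + 2)*(u + 2)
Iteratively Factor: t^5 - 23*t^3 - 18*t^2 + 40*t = (t - 5)*(t^4 + 5*t^3 + 2*t^2 - 8*t) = (t - 5)*(t + 4)*(t^3 + t^2 - 2*t) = (t - 5)*(t - 1)*(t + 4)*(t^2 + 2*t) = (t - 5)*(t - 1)*(t + 2)*(t + 4)*(t)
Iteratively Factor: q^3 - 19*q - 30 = (q + 2)*(q^2 - 2*q - 15) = (q + 2)*(q + 3)*(q - 5)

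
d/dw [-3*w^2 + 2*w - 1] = 2 - 6*w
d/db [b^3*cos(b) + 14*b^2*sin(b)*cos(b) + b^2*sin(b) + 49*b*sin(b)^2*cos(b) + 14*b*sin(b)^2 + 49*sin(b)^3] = -b^3*sin(b) - 28*b^2*sin(b)^2 + 4*b^2*cos(b) + 14*b^2 - 147*b*sin(b)^3 + 56*b*sin(b)*cos(b) + 100*b*sin(b) + 196*sin(b)^2*cos(b) + 14*sin(b)^2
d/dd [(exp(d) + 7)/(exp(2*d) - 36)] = (-2*(exp(d) + 7)*exp(d) + exp(2*d) - 36)*exp(d)/(exp(2*d) - 36)^2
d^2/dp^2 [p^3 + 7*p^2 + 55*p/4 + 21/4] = 6*p + 14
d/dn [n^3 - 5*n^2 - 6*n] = 3*n^2 - 10*n - 6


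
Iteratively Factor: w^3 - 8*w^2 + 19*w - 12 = (w - 4)*(w^2 - 4*w + 3) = (w - 4)*(w - 1)*(w - 3)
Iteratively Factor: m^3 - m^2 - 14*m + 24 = (m - 2)*(m^2 + m - 12) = (m - 3)*(m - 2)*(m + 4)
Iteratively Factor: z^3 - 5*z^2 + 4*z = (z - 1)*(z^2 - 4*z) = z*(z - 1)*(z - 4)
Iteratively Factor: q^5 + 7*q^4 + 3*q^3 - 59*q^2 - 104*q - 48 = (q - 3)*(q^4 + 10*q^3 + 33*q^2 + 40*q + 16) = (q - 3)*(q + 1)*(q^3 + 9*q^2 + 24*q + 16) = (q - 3)*(q + 1)*(q + 4)*(q^2 + 5*q + 4) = (q - 3)*(q + 1)^2*(q + 4)*(q + 4)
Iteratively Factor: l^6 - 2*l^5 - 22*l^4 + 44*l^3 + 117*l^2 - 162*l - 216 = (l - 3)*(l^5 + l^4 - 19*l^3 - 13*l^2 + 78*l + 72) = (l - 3)*(l + 4)*(l^4 - 3*l^3 - 7*l^2 + 15*l + 18) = (l - 3)^2*(l + 4)*(l^3 - 7*l - 6) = (l - 3)^2*(l + 1)*(l + 4)*(l^2 - l - 6) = (l - 3)^2*(l + 1)*(l + 2)*(l + 4)*(l - 3)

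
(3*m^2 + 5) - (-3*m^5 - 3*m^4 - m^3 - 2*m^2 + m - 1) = 3*m^5 + 3*m^4 + m^3 + 5*m^2 - m + 6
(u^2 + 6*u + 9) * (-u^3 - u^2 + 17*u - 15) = -u^5 - 7*u^4 + 2*u^3 + 78*u^2 + 63*u - 135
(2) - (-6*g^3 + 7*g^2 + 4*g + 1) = 6*g^3 - 7*g^2 - 4*g + 1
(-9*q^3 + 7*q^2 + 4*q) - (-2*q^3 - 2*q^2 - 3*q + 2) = -7*q^3 + 9*q^2 + 7*q - 2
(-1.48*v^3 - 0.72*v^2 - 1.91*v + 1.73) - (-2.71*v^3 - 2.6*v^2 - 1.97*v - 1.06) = 1.23*v^3 + 1.88*v^2 + 0.0600000000000001*v + 2.79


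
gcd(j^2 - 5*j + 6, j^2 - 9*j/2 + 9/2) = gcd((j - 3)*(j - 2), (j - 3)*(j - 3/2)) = j - 3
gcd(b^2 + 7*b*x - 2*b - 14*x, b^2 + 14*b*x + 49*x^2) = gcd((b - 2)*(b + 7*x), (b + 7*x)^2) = b + 7*x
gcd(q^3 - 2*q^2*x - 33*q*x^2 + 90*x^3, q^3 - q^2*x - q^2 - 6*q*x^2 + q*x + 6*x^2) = -q + 3*x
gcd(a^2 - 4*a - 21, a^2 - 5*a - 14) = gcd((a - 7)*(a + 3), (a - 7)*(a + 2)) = a - 7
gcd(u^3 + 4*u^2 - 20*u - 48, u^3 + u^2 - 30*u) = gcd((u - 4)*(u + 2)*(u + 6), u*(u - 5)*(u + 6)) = u + 6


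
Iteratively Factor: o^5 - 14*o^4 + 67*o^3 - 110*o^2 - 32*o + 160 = (o - 4)*(o^4 - 10*o^3 + 27*o^2 - 2*o - 40) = (o - 4)^2*(o^3 - 6*o^2 + 3*o + 10) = (o - 5)*(o - 4)^2*(o^2 - o - 2) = (o - 5)*(o - 4)^2*(o + 1)*(o - 2)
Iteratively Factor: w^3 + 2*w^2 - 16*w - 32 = (w + 4)*(w^2 - 2*w - 8) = (w - 4)*(w + 4)*(w + 2)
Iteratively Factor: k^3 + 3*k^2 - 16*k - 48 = (k + 3)*(k^2 - 16) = (k - 4)*(k + 3)*(k + 4)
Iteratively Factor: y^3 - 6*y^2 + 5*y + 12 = (y - 3)*(y^2 - 3*y - 4) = (y - 3)*(y + 1)*(y - 4)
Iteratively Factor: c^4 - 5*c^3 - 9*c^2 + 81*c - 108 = (c + 4)*(c^3 - 9*c^2 + 27*c - 27) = (c - 3)*(c + 4)*(c^2 - 6*c + 9) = (c - 3)^2*(c + 4)*(c - 3)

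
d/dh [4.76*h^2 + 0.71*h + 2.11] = 9.52*h + 0.71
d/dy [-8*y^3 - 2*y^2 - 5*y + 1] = -24*y^2 - 4*y - 5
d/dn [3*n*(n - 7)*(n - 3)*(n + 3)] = 12*n^3 - 63*n^2 - 54*n + 189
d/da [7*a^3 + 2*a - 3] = 21*a^2 + 2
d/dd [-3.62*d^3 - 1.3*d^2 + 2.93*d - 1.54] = -10.86*d^2 - 2.6*d + 2.93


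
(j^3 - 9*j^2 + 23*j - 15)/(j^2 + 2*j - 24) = (j^3 - 9*j^2 + 23*j - 15)/(j^2 + 2*j - 24)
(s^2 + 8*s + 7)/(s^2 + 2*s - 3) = (s^2 + 8*s + 7)/(s^2 + 2*s - 3)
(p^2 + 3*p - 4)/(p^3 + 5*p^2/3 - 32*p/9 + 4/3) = 9*(p^2 + 3*p - 4)/(9*p^3 + 15*p^2 - 32*p + 12)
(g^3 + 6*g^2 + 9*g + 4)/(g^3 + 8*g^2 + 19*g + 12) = (g + 1)/(g + 3)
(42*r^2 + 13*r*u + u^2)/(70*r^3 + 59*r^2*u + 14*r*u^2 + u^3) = (6*r + u)/(10*r^2 + 7*r*u + u^2)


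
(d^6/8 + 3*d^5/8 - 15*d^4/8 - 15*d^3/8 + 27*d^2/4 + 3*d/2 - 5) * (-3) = -3*d^6/8 - 9*d^5/8 + 45*d^4/8 + 45*d^3/8 - 81*d^2/4 - 9*d/2 + 15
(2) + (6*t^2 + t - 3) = 6*t^2 + t - 1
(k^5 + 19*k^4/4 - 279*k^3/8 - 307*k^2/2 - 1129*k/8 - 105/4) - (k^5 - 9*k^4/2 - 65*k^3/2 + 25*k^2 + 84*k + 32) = 37*k^4/4 - 19*k^3/8 - 357*k^2/2 - 1801*k/8 - 233/4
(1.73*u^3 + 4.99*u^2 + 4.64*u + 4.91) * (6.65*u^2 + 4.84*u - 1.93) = 11.5045*u^5 + 41.5567*u^4 + 51.6687*u^3 + 45.4784*u^2 + 14.8092*u - 9.4763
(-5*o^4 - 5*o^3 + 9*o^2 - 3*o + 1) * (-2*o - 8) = 10*o^5 + 50*o^4 + 22*o^3 - 66*o^2 + 22*o - 8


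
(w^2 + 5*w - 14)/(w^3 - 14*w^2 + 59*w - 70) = (w + 7)/(w^2 - 12*w + 35)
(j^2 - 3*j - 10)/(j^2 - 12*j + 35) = (j + 2)/(j - 7)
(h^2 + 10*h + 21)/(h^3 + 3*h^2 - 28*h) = (h + 3)/(h*(h - 4))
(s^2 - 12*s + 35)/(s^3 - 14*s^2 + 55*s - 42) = (s - 5)/(s^2 - 7*s + 6)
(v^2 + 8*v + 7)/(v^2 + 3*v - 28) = (v + 1)/(v - 4)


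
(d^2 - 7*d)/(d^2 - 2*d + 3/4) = 4*d*(d - 7)/(4*d^2 - 8*d + 3)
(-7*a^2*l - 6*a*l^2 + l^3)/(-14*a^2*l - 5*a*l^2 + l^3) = (a + l)/(2*a + l)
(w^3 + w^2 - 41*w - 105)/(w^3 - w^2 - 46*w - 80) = (w^2 - 4*w - 21)/(w^2 - 6*w - 16)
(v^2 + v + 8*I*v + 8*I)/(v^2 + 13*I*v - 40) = (v + 1)/(v + 5*I)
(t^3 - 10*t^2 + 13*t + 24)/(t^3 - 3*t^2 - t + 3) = (t - 8)/(t - 1)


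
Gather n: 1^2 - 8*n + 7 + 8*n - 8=0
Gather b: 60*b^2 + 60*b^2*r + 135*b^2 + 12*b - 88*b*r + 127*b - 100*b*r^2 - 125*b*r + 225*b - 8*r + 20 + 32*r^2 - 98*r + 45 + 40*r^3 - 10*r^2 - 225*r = b^2*(60*r + 195) + b*(-100*r^2 - 213*r + 364) + 40*r^3 + 22*r^2 - 331*r + 65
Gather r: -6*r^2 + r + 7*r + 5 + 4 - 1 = -6*r^2 + 8*r + 8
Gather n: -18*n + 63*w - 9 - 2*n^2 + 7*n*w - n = -2*n^2 + n*(7*w - 19) + 63*w - 9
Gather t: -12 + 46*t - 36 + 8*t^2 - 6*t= 8*t^2 + 40*t - 48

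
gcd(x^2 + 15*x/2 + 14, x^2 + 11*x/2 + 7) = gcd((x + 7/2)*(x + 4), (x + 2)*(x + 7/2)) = x + 7/2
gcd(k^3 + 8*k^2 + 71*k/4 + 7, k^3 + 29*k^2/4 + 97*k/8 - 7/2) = k^2 + 15*k/2 + 14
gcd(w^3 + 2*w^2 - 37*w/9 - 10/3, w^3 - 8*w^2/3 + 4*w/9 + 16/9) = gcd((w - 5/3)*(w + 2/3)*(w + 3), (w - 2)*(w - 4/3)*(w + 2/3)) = w + 2/3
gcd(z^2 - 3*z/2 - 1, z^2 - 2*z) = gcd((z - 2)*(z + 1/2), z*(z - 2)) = z - 2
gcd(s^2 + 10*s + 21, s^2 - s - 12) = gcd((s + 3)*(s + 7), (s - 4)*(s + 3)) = s + 3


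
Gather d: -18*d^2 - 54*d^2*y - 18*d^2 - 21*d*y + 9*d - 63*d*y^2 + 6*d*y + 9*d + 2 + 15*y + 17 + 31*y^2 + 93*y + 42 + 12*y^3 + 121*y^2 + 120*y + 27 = d^2*(-54*y - 36) + d*(-63*y^2 - 15*y + 18) + 12*y^3 + 152*y^2 + 228*y + 88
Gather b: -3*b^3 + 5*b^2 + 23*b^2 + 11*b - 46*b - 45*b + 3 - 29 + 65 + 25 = -3*b^3 + 28*b^2 - 80*b + 64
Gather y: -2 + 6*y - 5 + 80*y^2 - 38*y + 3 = 80*y^2 - 32*y - 4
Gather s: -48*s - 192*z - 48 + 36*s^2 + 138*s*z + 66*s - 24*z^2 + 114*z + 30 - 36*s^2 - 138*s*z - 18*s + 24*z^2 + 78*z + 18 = 0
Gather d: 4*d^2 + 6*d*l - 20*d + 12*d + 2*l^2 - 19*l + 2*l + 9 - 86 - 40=4*d^2 + d*(6*l - 8) + 2*l^2 - 17*l - 117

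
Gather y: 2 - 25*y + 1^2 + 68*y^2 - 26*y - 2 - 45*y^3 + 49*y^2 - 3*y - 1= -45*y^3 + 117*y^2 - 54*y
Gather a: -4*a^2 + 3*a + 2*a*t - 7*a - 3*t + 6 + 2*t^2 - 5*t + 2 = -4*a^2 + a*(2*t - 4) + 2*t^2 - 8*t + 8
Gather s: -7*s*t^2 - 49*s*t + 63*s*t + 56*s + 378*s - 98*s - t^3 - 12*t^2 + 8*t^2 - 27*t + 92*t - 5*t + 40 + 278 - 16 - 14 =s*(-7*t^2 + 14*t + 336) - t^3 - 4*t^2 + 60*t + 288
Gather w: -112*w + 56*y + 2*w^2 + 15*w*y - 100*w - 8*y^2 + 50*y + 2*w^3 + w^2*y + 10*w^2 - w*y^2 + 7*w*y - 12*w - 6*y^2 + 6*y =2*w^3 + w^2*(y + 12) + w*(-y^2 + 22*y - 224) - 14*y^2 + 112*y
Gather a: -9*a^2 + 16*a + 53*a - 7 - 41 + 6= -9*a^2 + 69*a - 42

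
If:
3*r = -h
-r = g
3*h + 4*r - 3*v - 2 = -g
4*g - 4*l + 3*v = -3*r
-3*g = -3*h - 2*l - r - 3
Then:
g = -4/17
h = -12/17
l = -31/34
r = 4/17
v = -58/51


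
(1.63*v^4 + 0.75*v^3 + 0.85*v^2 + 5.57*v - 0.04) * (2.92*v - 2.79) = 4.7596*v^5 - 2.3577*v^4 + 0.3895*v^3 + 13.8929*v^2 - 15.6571*v + 0.1116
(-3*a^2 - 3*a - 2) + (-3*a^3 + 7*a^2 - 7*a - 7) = -3*a^3 + 4*a^2 - 10*a - 9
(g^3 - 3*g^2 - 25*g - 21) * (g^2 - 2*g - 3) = g^5 - 5*g^4 - 22*g^3 + 38*g^2 + 117*g + 63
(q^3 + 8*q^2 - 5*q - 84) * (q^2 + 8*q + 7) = q^5 + 16*q^4 + 66*q^3 - 68*q^2 - 707*q - 588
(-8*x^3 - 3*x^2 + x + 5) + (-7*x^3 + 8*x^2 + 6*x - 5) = -15*x^3 + 5*x^2 + 7*x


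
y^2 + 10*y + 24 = (y + 4)*(y + 6)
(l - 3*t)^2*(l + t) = l^3 - 5*l^2*t + 3*l*t^2 + 9*t^3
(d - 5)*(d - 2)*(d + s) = d^3 + d^2*s - 7*d^2 - 7*d*s + 10*d + 10*s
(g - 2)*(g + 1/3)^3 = g^4 - g^3 - 5*g^2/3 - 17*g/27 - 2/27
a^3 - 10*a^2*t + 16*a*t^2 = a*(a - 8*t)*(a - 2*t)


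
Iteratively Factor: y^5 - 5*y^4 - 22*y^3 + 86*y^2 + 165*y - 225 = (y - 5)*(y^4 - 22*y^2 - 24*y + 45) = (y - 5)*(y + 3)*(y^3 - 3*y^2 - 13*y + 15) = (y - 5)*(y + 3)^2*(y^2 - 6*y + 5) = (y - 5)*(y - 1)*(y + 3)^2*(y - 5)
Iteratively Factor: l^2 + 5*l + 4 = (l + 4)*(l + 1)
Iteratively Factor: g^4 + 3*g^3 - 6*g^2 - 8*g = (g + 1)*(g^3 + 2*g^2 - 8*g) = (g + 1)*(g + 4)*(g^2 - 2*g) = (g - 2)*(g + 1)*(g + 4)*(g)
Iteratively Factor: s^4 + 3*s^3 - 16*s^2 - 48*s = (s + 4)*(s^3 - s^2 - 12*s) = s*(s + 4)*(s^2 - s - 12) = s*(s - 4)*(s + 4)*(s + 3)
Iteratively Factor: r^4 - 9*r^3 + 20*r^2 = (r)*(r^3 - 9*r^2 + 20*r) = r*(r - 5)*(r^2 - 4*r) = r^2*(r - 5)*(r - 4)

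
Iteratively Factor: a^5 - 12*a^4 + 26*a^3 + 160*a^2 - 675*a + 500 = (a - 5)*(a^4 - 7*a^3 - 9*a^2 + 115*a - 100) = (a - 5)*(a - 1)*(a^3 - 6*a^2 - 15*a + 100) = (a - 5)^2*(a - 1)*(a^2 - a - 20) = (a - 5)^3*(a - 1)*(a + 4)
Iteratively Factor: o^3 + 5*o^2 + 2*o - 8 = (o + 2)*(o^2 + 3*o - 4) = (o + 2)*(o + 4)*(o - 1)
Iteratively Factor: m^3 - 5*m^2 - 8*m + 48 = (m - 4)*(m^2 - m - 12) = (m - 4)*(m + 3)*(m - 4)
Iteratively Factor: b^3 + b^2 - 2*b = (b)*(b^2 + b - 2) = b*(b + 2)*(b - 1)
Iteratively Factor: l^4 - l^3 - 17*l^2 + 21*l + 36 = (l - 3)*(l^3 + 2*l^2 - 11*l - 12) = (l - 3)*(l + 4)*(l^2 - 2*l - 3) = (l - 3)*(l + 1)*(l + 4)*(l - 3)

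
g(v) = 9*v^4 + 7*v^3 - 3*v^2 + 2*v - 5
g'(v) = 36*v^3 + 21*v^2 - 6*v + 2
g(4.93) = 6087.26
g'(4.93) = 4796.46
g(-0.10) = -5.24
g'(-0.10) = 2.77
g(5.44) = 8926.05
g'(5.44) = 6386.44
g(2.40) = 377.89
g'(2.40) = 606.22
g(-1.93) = 54.52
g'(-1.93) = -167.00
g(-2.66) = 287.28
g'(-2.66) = -511.01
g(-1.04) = -7.67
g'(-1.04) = -9.54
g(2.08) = 217.63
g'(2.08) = 404.34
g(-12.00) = 174067.00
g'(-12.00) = -59110.00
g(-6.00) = 10027.00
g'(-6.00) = -6982.00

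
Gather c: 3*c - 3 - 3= 3*c - 6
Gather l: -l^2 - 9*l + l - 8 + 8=-l^2 - 8*l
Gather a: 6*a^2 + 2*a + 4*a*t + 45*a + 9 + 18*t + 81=6*a^2 + a*(4*t + 47) + 18*t + 90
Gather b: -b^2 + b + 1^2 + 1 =-b^2 + b + 2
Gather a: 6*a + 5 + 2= 6*a + 7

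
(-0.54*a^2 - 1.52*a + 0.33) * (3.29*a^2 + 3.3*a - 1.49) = -1.7766*a^4 - 6.7828*a^3 - 3.1257*a^2 + 3.3538*a - 0.4917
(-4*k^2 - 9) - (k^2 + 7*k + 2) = -5*k^2 - 7*k - 11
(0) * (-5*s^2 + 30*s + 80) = 0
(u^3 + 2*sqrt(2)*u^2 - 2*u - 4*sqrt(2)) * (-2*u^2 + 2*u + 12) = -2*u^5 - 4*sqrt(2)*u^4 + 2*u^4 + 4*sqrt(2)*u^3 + 16*u^3 - 4*u^2 + 32*sqrt(2)*u^2 - 24*u - 8*sqrt(2)*u - 48*sqrt(2)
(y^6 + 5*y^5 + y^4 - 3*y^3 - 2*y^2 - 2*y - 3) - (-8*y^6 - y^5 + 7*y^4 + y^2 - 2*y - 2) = 9*y^6 + 6*y^5 - 6*y^4 - 3*y^3 - 3*y^2 - 1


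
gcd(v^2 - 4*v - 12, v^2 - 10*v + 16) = 1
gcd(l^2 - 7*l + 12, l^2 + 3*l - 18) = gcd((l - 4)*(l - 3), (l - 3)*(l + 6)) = l - 3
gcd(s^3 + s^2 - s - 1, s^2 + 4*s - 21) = 1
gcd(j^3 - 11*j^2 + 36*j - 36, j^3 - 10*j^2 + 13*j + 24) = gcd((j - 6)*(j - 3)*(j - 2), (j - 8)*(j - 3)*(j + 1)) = j - 3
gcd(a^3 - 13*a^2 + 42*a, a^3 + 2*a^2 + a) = a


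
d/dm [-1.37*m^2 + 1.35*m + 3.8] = 1.35 - 2.74*m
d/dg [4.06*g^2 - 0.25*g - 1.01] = 8.12*g - 0.25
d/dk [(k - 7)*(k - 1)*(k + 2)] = 3*k^2 - 12*k - 9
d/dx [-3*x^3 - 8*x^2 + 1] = x*(-9*x - 16)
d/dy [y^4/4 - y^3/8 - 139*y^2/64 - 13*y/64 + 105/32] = y^3 - 3*y^2/8 - 139*y/32 - 13/64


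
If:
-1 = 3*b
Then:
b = -1/3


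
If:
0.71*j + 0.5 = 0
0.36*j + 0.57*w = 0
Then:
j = -0.70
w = 0.44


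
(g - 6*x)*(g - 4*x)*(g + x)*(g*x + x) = g^4*x - 9*g^3*x^2 + g^3*x + 14*g^2*x^3 - 9*g^2*x^2 + 24*g*x^4 + 14*g*x^3 + 24*x^4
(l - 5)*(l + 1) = l^2 - 4*l - 5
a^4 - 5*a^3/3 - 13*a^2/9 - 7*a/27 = a*(a - 7/3)*(a + 1/3)^2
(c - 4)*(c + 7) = c^2 + 3*c - 28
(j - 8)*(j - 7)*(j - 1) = j^3 - 16*j^2 + 71*j - 56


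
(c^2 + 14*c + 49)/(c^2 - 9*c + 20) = (c^2 + 14*c + 49)/(c^2 - 9*c + 20)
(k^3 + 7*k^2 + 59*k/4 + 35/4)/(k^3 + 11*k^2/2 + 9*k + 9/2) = (4*k^2 + 24*k + 35)/(2*(2*k^2 + 9*k + 9))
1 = 1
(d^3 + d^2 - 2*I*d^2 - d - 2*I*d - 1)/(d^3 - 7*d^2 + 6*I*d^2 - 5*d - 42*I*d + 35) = (d^3 + d^2*(1 - 2*I) - d*(1 + 2*I) - 1)/(d^3 + d^2*(-7 + 6*I) - d*(5 + 42*I) + 35)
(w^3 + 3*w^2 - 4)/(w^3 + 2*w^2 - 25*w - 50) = (w^2 + w - 2)/(w^2 - 25)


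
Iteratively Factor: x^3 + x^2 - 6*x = (x)*(x^2 + x - 6) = x*(x - 2)*(x + 3)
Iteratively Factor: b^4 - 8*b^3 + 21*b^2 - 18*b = (b - 2)*(b^3 - 6*b^2 + 9*b) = b*(b - 2)*(b^2 - 6*b + 9) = b*(b - 3)*(b - 2)*(b - 3)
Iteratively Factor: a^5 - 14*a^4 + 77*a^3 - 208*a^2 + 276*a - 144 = (a - 4)*(a^4 - 10*a^3 + 37*a^2 - 60*a + 36) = (a - 4)*(a - 2)*(a^3 - 8*a^2 + 21*a - 18) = (a - 4)*(a - 3)*(a - 2)*(a^2 - 5*a + 6) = (a - 4)*(a - 3)*(a - 2)^2*(a - 3)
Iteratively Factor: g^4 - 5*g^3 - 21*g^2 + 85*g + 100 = (g + 1)*(g^3 - 6*g^2 - 15*g + 100) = (g - 5)*(g + 1)*(g^2 - g - 20) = (g - 5)*(g + 1)*(g + 4)*(g - 5)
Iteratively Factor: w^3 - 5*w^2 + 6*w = (w - 2)*(w^2 - 3*w) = (w - 3)*(w - 2)*(w)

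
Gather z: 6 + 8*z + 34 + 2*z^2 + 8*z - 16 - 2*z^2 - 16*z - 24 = 0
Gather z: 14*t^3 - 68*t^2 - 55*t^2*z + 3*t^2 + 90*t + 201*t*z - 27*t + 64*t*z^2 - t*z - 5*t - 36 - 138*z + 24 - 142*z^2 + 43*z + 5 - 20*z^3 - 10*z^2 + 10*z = 14*t^3 - 65*t^2 + 58*t - 20*z^3 + z^2*(64*t - 152) + z*(-55*t^2 + 200*t - 85) - 7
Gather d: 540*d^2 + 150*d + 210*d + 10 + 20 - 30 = 540*d^2 + 360*d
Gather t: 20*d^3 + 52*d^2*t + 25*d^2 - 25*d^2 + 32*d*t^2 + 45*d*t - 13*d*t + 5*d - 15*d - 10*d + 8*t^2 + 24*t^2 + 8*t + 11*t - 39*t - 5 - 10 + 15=20*d^3 - 20*d + t^2*(32*d + 32) + t*(52*d^2 + 32*d - 20)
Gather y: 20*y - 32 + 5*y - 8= 25*y - 40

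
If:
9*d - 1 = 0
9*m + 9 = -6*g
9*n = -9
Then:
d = 1/9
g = -3*m/2 - 3/2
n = -1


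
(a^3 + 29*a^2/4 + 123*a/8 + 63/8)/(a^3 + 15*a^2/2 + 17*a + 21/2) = (a + 3/4)/(a + 1)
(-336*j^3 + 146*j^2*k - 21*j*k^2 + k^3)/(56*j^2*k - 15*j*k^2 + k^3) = (-6*j + k)/k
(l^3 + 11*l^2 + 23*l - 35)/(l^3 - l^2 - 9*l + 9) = (l^2 + 12*l + 35)/(l^2 - 9)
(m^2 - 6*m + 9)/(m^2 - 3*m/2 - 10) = 2*(-m^2 + 6*m - 9)/(-2*m^2 + 3*m + 20)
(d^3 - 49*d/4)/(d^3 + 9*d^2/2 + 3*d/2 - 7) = d*(2*d - 7)/(2*(d^2 + d - 2))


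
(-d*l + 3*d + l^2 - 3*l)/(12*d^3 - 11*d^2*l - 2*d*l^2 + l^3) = (3 - l)/(12*d^2 + d*l - l^2)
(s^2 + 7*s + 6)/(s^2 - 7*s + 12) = (s^2 + 7*s + 6)/(s^2 - 7*s + 12)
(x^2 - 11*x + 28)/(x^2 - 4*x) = (x - 7)/x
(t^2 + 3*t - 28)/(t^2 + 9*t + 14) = (t - 4)/(t + 2)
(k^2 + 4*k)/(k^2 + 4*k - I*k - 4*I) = k/(k - I)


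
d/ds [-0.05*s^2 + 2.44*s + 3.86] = 2.44 - 0.1*s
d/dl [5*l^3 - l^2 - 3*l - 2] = 15*l^2 - 2*l - 3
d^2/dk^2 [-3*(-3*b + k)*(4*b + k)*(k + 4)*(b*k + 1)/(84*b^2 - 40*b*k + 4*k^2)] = 3*b*(196*b^3 + 147*b^2*k + 308*b^2 - 21*b*k^2 + 77*b + k^3 + 44)/(2*(343*b^3 - 147*b^2*k + 21*b*k^2 - k^3))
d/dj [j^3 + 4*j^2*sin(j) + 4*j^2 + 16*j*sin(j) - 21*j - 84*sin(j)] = 4*j^2*cos(j) + 3*j^2 + 8*j*sin(j) + 16*j*cos(j) + 8*j + 16*sin(j) - 84*cos(j) - 21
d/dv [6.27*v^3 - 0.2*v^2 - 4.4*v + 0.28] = 18.81*v^2 - 0.4*v - 4.4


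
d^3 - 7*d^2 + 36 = (d - 6)*(d - 3)*(d + 2)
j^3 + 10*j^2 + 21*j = j*(j + 3)*(j + 7)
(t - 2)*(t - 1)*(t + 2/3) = t^3 - 7*t^2/3 + 4/3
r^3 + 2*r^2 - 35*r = r*(r - 5)*(r + 7)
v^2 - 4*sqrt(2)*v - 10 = (v - 5*sqrt(2))*(v + sqrt(2))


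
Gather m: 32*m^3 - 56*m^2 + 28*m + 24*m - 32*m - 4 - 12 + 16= 32*m^3 - 56*m^2 + 20*m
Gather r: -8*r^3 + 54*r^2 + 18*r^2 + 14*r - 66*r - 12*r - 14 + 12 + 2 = -8*r^3 + 72*r^2 - 64*r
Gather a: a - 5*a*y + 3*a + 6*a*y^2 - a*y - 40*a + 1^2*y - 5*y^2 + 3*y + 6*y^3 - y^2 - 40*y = a*(6*y^2 - 6*y - 36) + 6*y^3 - 6*y^2 - 36*y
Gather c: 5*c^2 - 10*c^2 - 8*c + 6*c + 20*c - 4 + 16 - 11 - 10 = -5*c^2 + 18*c - 9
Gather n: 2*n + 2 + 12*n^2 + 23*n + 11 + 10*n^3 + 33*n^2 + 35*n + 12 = 10*n^3 + 45*n^2 + 60*n + 25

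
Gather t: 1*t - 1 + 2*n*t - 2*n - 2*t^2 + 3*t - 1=-2*n - 2*t^2 + t*(2*n + 4) - 2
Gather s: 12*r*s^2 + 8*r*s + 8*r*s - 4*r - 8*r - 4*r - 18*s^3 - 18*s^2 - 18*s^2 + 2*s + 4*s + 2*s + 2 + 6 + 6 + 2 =-16*r - 18*s^3 + s^2*(12*r - 36) + s*(16*r + 8) + 16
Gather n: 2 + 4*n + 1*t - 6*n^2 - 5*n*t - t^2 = -6*n^2 + n*(4 - 5*t) - t^2 + t + 2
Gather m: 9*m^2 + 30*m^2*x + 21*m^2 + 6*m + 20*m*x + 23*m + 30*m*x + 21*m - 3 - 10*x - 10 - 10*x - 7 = m^2*(30*x + 30) + m*(50*x + 50) - 20*x - 20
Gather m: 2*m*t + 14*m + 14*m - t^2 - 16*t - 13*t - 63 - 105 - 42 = m*(2*t + 28) - t^2 - 29*t - 210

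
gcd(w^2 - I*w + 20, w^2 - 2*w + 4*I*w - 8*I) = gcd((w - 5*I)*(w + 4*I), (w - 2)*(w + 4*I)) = w + 4*I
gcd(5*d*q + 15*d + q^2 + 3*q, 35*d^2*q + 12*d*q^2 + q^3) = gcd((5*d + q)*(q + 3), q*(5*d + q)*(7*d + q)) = 5*d + q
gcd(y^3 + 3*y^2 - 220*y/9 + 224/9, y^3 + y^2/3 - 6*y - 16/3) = y - 8/3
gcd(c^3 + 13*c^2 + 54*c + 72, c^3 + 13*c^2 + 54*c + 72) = c^3 + 13*c^2 + 54*c + 72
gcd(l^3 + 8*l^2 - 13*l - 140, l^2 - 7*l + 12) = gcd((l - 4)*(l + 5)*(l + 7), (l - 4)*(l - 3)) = l - 4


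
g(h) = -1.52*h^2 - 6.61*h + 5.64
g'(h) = -3.04*h - 6.61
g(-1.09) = 11.04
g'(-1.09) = -3.30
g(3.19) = -30.91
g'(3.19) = -16.31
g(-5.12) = -0.36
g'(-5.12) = 8.95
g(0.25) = 3.89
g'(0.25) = -7.37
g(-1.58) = 12.29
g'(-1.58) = -1.81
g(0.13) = 4.76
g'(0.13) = -7.01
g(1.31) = -5.63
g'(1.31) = -10.59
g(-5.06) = 0.17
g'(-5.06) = 8.77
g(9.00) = -176.97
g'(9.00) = -33.97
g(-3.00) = 11.79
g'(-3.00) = 2.51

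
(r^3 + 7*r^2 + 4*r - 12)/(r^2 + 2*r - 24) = (r^2 + r - 2)/(r - 4)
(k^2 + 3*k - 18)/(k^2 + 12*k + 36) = (k - 3)/(k + 6)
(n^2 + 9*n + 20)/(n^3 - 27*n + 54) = (n^2 + 9*n + 20)/(n^3 - 27*n + 54)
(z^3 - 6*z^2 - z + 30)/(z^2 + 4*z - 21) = (z^2 - 3*z - 10)/(z + 7)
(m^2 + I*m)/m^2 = (m + I)/m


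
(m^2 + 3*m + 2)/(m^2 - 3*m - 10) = (m + 1)/(m - 5)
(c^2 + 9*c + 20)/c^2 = 1 + 9/c + 20/c^2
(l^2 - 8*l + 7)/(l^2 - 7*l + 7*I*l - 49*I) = (l - 1)/(l + 7*I)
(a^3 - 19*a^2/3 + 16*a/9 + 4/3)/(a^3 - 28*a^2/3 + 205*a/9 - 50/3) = (9*a^2 - 3*a - 2)/(9*a^2 - 30*a + 25)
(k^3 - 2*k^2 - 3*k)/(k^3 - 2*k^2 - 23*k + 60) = k*(k + 1)/(k^2 + k - 20)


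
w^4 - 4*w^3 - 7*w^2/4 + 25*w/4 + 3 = (w - 4)*(w - 3/2)*(w + 1/2)*(w + 1)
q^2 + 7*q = q*(q + 7)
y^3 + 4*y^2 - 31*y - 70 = (y - 5)*(y + 2)*(y + 7)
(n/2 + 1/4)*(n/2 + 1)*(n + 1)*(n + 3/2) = n^4/4 + 5*n^3/4 + 35*n^2/16 + 25*n/16 + 3/8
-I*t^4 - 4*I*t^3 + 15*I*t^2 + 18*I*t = t*(t - 3)*(t + 6)*(-I*t - I)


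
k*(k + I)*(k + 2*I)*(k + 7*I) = k^4 + 10*I*k^3 - 23*k^2 - 14*I*k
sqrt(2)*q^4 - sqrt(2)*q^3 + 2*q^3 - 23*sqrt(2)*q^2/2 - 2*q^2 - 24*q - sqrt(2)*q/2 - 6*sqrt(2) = (q - 4)*(q + 3)*(q + sqrt(2)/2)*(sqrt(2)*q + 1)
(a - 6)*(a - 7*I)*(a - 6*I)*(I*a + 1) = I*a^4 + 14*a^3 - 6*I*a^3 - 84*a^2 - 55*I*a^2 - 42*a + 330*I*a + 252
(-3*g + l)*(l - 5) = -3*g*l + 15*g + l^2 - 5*l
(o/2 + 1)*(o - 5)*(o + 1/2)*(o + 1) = o^4/2 - 3*o^3/4 - 7*o^2 - 33*o/4 - 5/2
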